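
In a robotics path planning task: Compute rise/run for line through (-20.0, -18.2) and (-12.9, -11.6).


slope = (y2-y1)/(x2-x1) = ((-11.6)-(-18.2))/((-12.9)-(-20)) = 6.6/7.1 = 0.9296

0.9296


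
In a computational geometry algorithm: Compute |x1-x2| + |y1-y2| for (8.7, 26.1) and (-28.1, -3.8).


|8.7-(-28.1)| + |26.1-(-3.8)| = 36.8 + 29.9 = 66.7

66.7


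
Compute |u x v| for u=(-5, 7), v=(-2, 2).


|u x v| = |(-5)*2 - 7*(-2)|
= |(-10) - (-14)| = 4

4


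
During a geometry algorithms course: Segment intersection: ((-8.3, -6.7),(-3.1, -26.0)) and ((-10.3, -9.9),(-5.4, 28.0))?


Cross products: d1=-60.12, d2=-351.77, d3=-55.24, d4=236.41
d1*d2 < 0 and d3*d4 < 0? no

No, they don't intersect


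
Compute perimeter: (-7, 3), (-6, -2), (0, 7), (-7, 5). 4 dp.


Sides: (-7, 3)->(-6, -2): sqrt(26) = 5.09902, (-6, -2)->(0, 7): sqrt(117) = 10.816654, (0, 7)->(-7, 5): sqrt(53) = 7.28011, (-7, 5)->(-7, 3): sqrt(4) = 2
Sum = 25.195784
Perimeter = 25.1958

25.1958


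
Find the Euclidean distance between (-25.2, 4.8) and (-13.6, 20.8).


dx=11.6, dy=16
d^2 = 11.6^2 + 16^2 = 390.56
d = sqrt(390.56) = 19.7626

19.7626


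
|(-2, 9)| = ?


|u| = sqrt((-2)^2 + 9^2) = sqrt(85) = 9.2195

9.2195


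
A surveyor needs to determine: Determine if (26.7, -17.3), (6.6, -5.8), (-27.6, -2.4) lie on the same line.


Cross product: (6.6-26.7)*((-2.4)-(-17.3)) - ((-5.8)-(-17.3))*((-27.6)-26.7)
= 324.96

No, not collinear


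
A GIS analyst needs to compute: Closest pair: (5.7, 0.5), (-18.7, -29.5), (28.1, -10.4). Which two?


d(P0,P1) = 38.6699, d(P0,P2) = 24.9112, d(P1,P2) = 50.5475
Closest: P0 and P2

Closest pair: (5.7, 0.5) and (28.1, -10.4), distance = 24.9112


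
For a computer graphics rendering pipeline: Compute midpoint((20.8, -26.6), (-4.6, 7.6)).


M = ((20.8+(-4.6))/2, ((-26.6)+7.6)/2)
= (8.1, -9.5)

(8.1, -9.5)


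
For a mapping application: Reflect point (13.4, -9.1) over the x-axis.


Reflection over x-axis: (x,y) -> (x,-y)
(13.4, -9.1) -> (13.4, 9.1)

(13.4, 9.1)


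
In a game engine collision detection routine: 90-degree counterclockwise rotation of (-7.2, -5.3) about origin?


90° CCW: (x,y) -> (-y, x)
(-7.2,-5.3) -> (5.3, -7.2)

(5.3, -7.2)


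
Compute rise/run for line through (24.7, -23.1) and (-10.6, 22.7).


slope = (y2-y1)/(x2-x1) = (22.7-(-23.1))/((-10.6)-24.7) = 45.8/(-35.3) = -1.2975

-1.2975


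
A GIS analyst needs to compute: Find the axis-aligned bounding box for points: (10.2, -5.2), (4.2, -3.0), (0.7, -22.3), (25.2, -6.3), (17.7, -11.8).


x range: [0.7, 25.2]
y range: [-22.3, -3]
Bounding box: (0.7,-22.3) to (25.2,-3)

(0.7,-22.3) to (25.2,-3)


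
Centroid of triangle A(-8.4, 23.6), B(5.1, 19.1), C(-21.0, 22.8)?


Centroid = ((x_A+x_B+x_C)/3, (y_A+y_B+y_C)/3)
= (((-8.4)+5.1+(-21))/3, (23.6+19.1+22.8)/3)
= (-8.1, 21.8333)

(-8.1, 21.8333)


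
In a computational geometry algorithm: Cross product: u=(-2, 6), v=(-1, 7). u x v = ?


u x v = u_x*v_y - u_y*v_x = (-2)*7 - 6*(-1)
= (-14) - (-6) = -8

-8


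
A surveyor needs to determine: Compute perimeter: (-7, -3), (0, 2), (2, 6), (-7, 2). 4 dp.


Sides: (-7, -3)->(0, 2): sqrt(74) = 8.602325, (0, 2)->(2, 6): sqrt(20) = 4.472136, (2, 6)->(-7, 2): sqrt(97) = 9.848858, (-7, 2)->(-7, -3): sqrt(25) = 5
Sum = 27.923319
Perimeter = 27.9233

27.9233


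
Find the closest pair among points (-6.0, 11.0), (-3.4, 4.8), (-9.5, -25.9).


d(P0,P1) = 6.7231, d(P0,P2) = 37.0656, d(P1,P2) = 31.3002
Closest: P0 and P1

Closest pair: (-6.0, 11.0) and (-3.4, 4.8), distance = 6.7231


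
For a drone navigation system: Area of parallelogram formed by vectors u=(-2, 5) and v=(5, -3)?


|u x v| = |(-2)*(-3) - 5*5|
= |6 - 25| = 19

19


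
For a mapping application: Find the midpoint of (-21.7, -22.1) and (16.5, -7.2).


M = (((-21.7)+16.5)/2, ((-22.1)+(-7.2))/2)
= (-2.6, -14.65)

(-2.6, -14.65)


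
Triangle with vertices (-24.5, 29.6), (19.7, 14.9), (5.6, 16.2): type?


Side lengths squared: AB^2=2169.73, BC^2=200.5, CA^2=1085.57
Sorted: [200.5, 1085.57, 2169.73]
By sides: Scalene, By angles: Obtuse

Scalene, Obtuse


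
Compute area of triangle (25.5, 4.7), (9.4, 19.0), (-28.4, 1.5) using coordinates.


Area = |x_A(y_B-y_C) + x_B(y_C-y_A) + x_C(y_A-y_B)|/2
= |446.25 + (-30.08) + 406.12|/2
= 822.29/2 = 411.145

411.145


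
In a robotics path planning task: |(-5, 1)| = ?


|u| = sqrt((-5)^2 + 1^2) = sqrt(26) = 5.099

5.099


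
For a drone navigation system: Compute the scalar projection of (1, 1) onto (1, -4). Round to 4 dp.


u.v = -3, |v| = sqrt(17) = 4.1231
Scalar projection = u.v / |v| = -3 / sqrt(17) = -0.7276

-0.7276


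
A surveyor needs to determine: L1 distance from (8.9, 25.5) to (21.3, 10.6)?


|8.9-21.3| + |25.5-10.6| = 12.4 + 14.9 = 27.3

27.3


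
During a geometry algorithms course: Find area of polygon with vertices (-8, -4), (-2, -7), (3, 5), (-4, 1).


Shoelace sum: ((-8)*(-7) - (-2)*(-4)) + ((-2)*5 - 3*(-7)) + (3*1 - (-4)*5) + ((-4)*(-4) - (-8)*1)
= 106
Area = |106|/2 = 53

53


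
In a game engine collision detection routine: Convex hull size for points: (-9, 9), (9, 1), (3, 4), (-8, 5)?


Convex hull vertices (CCW): (-9, 9), (-8, 5), (9, 1), (3, 4)
Count = 4

4


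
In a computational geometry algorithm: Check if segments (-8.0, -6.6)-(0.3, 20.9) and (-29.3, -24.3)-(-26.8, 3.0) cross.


Cross products: d1=-537.24, d2=-695.08, d3=438.84, d4=596.68
d1*d2 < 0 and d3*d4 < 0? no

No, they don't intersect


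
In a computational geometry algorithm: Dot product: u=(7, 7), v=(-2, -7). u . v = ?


u . v = u_x*v_x + u_y*v_y = 7*(-2) + 7*(-7)
= (-14) + (-49) = -63

-63


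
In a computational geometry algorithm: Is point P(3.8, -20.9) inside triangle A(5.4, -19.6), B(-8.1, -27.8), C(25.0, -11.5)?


Cross products: AB x AP = 4.43, BC x BP = 34.42, CA x CP = 12.52
All same sign? yes

Yes, inside


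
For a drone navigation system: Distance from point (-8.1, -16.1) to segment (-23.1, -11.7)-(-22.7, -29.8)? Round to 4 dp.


Project P onto AB: t = 0.2613 (clamped to [0,1])
Closest point on segment: (-22.9955, -16.4292)
Distance: 14.8991

14.8991


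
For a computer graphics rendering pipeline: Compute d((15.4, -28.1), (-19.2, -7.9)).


dx=-34.6, dy=20.2
d^2 = (-34.6)^2 + 20.2^2 = 1605.2
d = sqrt(1605.2) = 40.0649

40.0649


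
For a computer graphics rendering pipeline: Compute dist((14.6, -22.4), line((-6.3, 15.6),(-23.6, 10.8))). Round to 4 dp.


|cross product| = 757.72
|line direction| = sqrt(322.33) = 17.9536
Distance = 757.72/sqrt(322.33) = 42.2045

42.2045


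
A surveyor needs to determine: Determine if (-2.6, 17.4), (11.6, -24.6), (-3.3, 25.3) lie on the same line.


Cross product: (11.6-(-2.6))*(25.3-17.4) - ((-24.6)-17.4)*((-3.3)-(-2.6))
= 82.78

No, not collinear


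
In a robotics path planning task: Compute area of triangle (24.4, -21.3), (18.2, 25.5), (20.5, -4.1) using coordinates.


Area = |x_A(y_B-y_C) + x_B(y_C-y_A) + x_C(y_A-y_B)|/2
= |722.24 + 313.04 + (-959.4)|/2
= 75.88/2 = 37.94

37.94


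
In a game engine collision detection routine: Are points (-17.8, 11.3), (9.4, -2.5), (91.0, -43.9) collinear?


Cross product: (9.4-(-17.8))*((-43.9)-11.3) - ((-2.5)-11.3)*(91-(-17.8))
= 0

Yes, collinear


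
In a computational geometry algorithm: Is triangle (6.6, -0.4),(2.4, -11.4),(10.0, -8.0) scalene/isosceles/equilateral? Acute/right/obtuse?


Side lengths squared: AB^2=138.64, BC^2=69.32, CA^2=69.32
Sorted: [69.32, 69.32, 138.64]
By sides: Isosceles, By angles: Right

Isosceles, Right


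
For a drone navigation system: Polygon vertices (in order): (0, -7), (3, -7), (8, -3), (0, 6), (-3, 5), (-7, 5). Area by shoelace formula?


Shoelace sum: (0*(-7) - 3*(-7)) + (3*(-3) - 8*(-7)) + (8*6 - 0*(-3)) + (0*5 - (-3)*6) + ((-3)*5 - (-7)*5) + ((-7)*(-7) - 0*5)
= 203
Area = |203|/2 = 101.5

101.5


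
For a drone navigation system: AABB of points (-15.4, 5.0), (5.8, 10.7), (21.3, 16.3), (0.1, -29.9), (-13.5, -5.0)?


x range: [-15.4, 21.3]
y range: [-29.9, 16.3]
Bounding box: (-15.4,-29.9) to (21.3,16.3)

(-15.4,-29.9) to (21.3,16.3)


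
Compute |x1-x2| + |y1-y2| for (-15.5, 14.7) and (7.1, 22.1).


|(-15.5)-7.1| + |14.7-22.1| = 22.6 + 7.4 = 30

30


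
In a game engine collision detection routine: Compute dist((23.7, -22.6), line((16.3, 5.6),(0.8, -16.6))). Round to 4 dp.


|cross product| = 601.38
|line direction| = sqrt(733.09) = 27.0756
Distance = 601.38/sqrt(733.09) = 22.2111

22.2111


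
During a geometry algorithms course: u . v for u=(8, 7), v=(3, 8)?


u . v = u_x*v_x + u_y*v_y = 8*3 + 7*8
= 24 + 56 = 80

80


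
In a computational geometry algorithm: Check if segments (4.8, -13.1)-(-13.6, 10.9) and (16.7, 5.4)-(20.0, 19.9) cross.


Cross products: d1=111.5, d2=457.5, d3=-626, d4=-972
d1*d2 < 0 and d3*d4 < 0? no

No, they don't intersect


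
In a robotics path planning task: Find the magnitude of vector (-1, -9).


|u| = sqrt((-1)^2 + (-9)^2) = sqrt(82) = 9.0554

9.0554


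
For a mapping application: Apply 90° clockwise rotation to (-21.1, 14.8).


90° CW: (x,y) -> (y, -x)
(-21.1,14.8) -> (14.8, 21.1)

(14.8, 21.1)


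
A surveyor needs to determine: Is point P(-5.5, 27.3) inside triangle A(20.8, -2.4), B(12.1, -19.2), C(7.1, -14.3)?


Cross products: AB x AP = -700.23, BC x BP = -146.26, CA x CP = 719.86
All same sign? no

No, outside


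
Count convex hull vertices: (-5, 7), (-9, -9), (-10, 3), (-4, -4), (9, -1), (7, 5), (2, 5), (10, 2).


Convex hull vertices (CCW): (-10, 3), (-9, -9), (9, -1), (10, 2), (7, 5), (-5, 7)
Count = 6

6


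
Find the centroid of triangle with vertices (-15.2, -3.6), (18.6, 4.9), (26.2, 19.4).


Centroid = ((x_A+x_B+x_C)/3, (y_A+y_B+y_C)/3)
= (((-15.2)+18.6+26.2)/3, ((-3.6)+4.9+19.4)/3)
= (9.8667, 6.9)

(9.8667, 6.9)


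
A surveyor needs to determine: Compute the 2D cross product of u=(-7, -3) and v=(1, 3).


u x v = u_x*v_y - u_y*v_x = (-7)*3 - (-3)*1
= (-21) - (-3) = -18

-18


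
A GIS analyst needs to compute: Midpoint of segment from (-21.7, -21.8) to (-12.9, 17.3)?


M = (((-21.7)+(-12.9))/2, ((-21.8)+17.3)/2)
= (-17.3, -2.25)

(-17.3, -2.25)


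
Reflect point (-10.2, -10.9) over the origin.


Reflection over origin: (x,y) -> (-x,-y)
(-10.2, -10.9) -> (10.2, 10.9)

(10.2, 10.9)


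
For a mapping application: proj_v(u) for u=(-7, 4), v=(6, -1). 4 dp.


u.v = -46, |v| = sqrt(37) = 6.0828
Scalar projection = u.v / |v| = -46 / sqrt(37) = -7.5624

-7.5624


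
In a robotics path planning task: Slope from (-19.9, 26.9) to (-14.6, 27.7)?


slope = (y2-y1)/(x2-x1) = (27.7-26.9)/((-14.6)-(-19.9)) = 0.8/5.3 = 0.1509

0.1509


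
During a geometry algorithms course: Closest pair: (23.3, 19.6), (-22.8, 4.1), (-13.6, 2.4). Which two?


d(P0,P1) = 48.636, d(P0,P2) = 40.7118, d(P1,P2) = 9.3557
Closest: P1 and P2

Closest pair: (-22.8, 4.1) and (-13.6, 2.4), distance = 9.3557


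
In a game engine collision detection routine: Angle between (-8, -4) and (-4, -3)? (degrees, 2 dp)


u.v = 44, |u| = sqrt(80) = 8.9443, |v| = sqrt(25) = 5
cos(theta) = u.v/(|u||v|) = 44/sqrt(2000) = 0.98387
theta = acos(0.98387) = 10.3 degrees

10.3 degrees


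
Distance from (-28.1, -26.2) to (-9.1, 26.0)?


dx=19, dy=52.2
d^2 = 19^2 + 52.2^2 = 3085.84
d = sqrt(3085.84) = 55.5503

55.5503


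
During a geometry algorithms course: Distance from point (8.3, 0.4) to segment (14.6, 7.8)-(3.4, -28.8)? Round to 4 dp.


Project P onto AB: t = 0.233 (clamped to [0,1])
Closest point on segment: (11.99, -0.7292)
Distance: 3.8589

3.8589


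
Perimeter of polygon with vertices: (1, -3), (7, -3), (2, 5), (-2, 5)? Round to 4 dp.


Sides: (1, -3)->(7, -3): sqrt(36) = 6, (7, -3)->(2, 5): sqrt(89) = 9.433981, (2, 5)->(-2, 5): sqrt(16) = 4, (-2, 5)->(1, -3): sqrt(73) = 8.544004
Sum = 27.977985
Perimeter = 27.978

27.978


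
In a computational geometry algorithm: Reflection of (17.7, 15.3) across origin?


Reflection over origin: (x,y) -> (-x,-y)
(17.7, 15.3) -> (-17.7, -15.3)

(-17.7, -15.3)


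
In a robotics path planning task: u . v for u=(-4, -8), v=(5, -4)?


u . v = u_x*v_x + u_y*v_y = (-4)*5 + (-8)*(-4)
= (-20) + 32 = 12

12


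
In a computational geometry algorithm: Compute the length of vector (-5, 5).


|u| = sqrt((-5)^2 + 5^2) = sqrt(50) = 7.0711

7.0711


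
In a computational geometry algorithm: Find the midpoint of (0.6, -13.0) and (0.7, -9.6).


M = ((0.6+0.7)/2, ((-13)+(-9.6))/2)
= (0.65, -11.3)

(0.65, -11.3)


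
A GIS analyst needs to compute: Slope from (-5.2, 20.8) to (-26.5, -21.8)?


slope = (y2-y1)/(x2-x1) = ((-21.8)-20.8)/((-26.5)-(-5.2)) = (-42.6)/(-21.3) = 2

2


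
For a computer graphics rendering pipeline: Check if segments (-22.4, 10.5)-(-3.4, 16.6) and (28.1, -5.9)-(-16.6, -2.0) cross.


Cross products: d1=-536.13, d2=-882.9, d3=-619.65, d4=-272.88
d1*d2 < 0 and d3*d4 < 0? no

No, they don't intersect


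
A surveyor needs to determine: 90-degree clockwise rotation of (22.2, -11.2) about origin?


90° CW: (x,y) -> (y, -x)
(22.2,-11.2) -> (-11.2, -22.2)

(-11.2, -22.2)


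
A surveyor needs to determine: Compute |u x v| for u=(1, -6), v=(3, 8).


|u x v| = |1*8 - (-6)*3|
= |8 - (-18)| = 26

26


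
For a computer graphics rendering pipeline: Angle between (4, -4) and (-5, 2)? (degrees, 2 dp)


u.v = -28, |u| = sqrt(32) = 5.6569, |v| = sqrt(29) = 5.3852
cos(theta) = u.v/(|u||v|) = -28/sqrt(928) = -0.919145
theta = acos(-0.919145) = 156.8 degrees

156.8 degrees


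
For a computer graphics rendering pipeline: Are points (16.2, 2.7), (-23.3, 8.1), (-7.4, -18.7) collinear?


Cross product: ((-23.3)-16.2)*((-18.7)-2.7) - (8.1-2.7)*((-7.4)-16.2)
= 972.74

No, not collinear


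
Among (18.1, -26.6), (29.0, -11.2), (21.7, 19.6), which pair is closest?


d(P0,P1) = 18.8672, d(P0,P2) = 46.34, d(P1,P2) = 31.6533
Closest: P0 and P1

Closest pair: (18.1, -26.6) and (29.0, -11.2), distance = 18.8672


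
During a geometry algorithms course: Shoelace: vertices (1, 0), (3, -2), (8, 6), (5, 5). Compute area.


Shoelace sum: (1*(-2) - 3*0) + (3*6 - 8*(-2)) + (8*5 - 5*6) + (5*0 - 1*5)
= 37
Area = |37|/2 = 18.5

18.5


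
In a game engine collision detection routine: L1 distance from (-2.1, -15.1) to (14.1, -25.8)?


|(-2.1)-14.1| + |(-15.1)-(-25.8)| = 16.2 + 10.7 = 26.9

26.9


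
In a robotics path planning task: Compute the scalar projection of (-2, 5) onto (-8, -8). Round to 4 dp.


u.v = -24, |v| = sqrt(128) = 11.3137
Scalar projection = u.v / |v| = -24 / sqrt(128) = -2.1213

-2.1213


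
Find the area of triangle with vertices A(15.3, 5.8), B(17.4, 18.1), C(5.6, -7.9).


Area = |x_A(y_B-y_C) + x_B(y_C-y_A) + x_C(y_A-y_B)|/2
= |397.8 + (-238.38) + (-68.88)|/2
= 90.54/2 = 45.27

45.27


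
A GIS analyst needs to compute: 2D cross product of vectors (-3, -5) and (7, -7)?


u x v = u_x*v_y - u_y*v_x = (-3)*(-7) - (-5)*7
= 21 - (-35) = 56

56


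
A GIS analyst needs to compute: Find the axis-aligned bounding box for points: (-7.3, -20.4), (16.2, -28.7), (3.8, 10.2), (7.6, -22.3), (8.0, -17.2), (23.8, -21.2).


x range: [-7.3, 23.8]
y range: [-28.7, 10.2]
Bounding box: (-7.3,-28.7) to (23.8,10.2)

(-7.3,-28.7) to (23.8,10.2)


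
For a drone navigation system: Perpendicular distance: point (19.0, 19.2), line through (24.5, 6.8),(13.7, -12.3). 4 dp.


|cross product| = 238.97
|line direction| = sqrt(481.45) = 21.942
Distance = 238.97/sqrt(481.45) = 10.891

10.891


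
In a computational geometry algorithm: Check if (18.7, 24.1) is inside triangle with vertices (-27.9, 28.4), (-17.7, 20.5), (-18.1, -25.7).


Cross products: AB x AP = 324.28, BC x BP = 1680.24, CA x CP = -2478.92
All same sign? no

No, outside


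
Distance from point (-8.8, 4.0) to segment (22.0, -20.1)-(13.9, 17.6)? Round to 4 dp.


Project P onto AB: t = 0.7788 (clamped to [0,1])
Closest point on segment: (15.6914, 9.2621)
Distance: 25.0503

25.0503


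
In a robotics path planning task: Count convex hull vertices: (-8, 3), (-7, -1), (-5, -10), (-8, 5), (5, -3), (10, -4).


Convex hull vertices (CCW): (-8, 3), (-5, -10), (10, -4), (-8, 5)
Count = 4

4


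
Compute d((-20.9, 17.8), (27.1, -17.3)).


dx=48, dy=-35.1
d^2 = 48^2 + (-35.1)^2 = 3536.01
d = sqrt(3536.01) = 59.4644

59.4644


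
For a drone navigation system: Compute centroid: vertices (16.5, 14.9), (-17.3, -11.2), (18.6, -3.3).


Centroid = ((x_A+x_B+x_C)/3, (y_A+y_B+y_C)/3)
= ((16.5+(-17.3)+18.6)/3, (14.9+(-11.2)+(-3.3))/3)
= (5.9333, 0.1333)

(5.9333, 0.1333)


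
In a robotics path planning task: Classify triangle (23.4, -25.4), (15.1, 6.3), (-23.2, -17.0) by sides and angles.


Side lengths squared: AB^2=1073.78, BC^2=2009.78, CA^2=2242.12
Sorted: [1073.78, 2009.78, 2242.12]
By sides: Scalene, By angles: Acute

Scalene, Acute


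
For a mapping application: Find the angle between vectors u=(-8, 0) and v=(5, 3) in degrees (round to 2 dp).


u.v = -40, |u| = sqrt(64) = 8, |v| = sqrt(34) = 5.831
cos(theta) = u.v/(|u||v|) = -40/sqrt(2176) = -0.857493
theta = acos(-0.857493) = 149.04 degrees

149.04 degrees


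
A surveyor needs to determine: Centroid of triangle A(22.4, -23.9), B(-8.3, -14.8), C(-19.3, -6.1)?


Centroid = ((x_A+x_B+x_C)/3, (y_A+y_B+y_C)/3)
= ((22.4+(-8.3)+(-19.3))/3, ((-23.9)+(-14.8)+(-6.1))/3)
= (-1.7333, -14.9333)

(-1.7333, -14.9333)


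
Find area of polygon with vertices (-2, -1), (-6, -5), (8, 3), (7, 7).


Shoelace sum: ((-2)*(-5) - (-6)*(-1)) + ((-6)*3 - 8*(-5)) + (8*7 - 7*3) + (7*(-1) - (-2)*7)
= 68
Area = |68|/2 = 34

34


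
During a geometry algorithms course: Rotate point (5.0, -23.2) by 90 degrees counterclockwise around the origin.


90° CCW: (x,y) -> (-y, x)
(5,-23.2) -> (23.2, 5)

(23.2, 5)


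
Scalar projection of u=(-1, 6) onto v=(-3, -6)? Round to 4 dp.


u.v = -33, |v| = sqrt(45) = 6.7082
Scalar projection = u.v / |v| = -33 / sqrt(45) = -4.9193

-4.9193


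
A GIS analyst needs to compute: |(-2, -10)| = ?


|u| = sqrt((-2)^2 + (-10)^2) = sqrt(104) = 10.198

10.198


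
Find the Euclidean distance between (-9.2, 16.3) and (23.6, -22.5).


dx=32.8, dy=-38.8
d^2 = 32.8^2 + (-38.8)^2 = 2581.28
d = sqrt(2581.28) = 50.8063

50.8063


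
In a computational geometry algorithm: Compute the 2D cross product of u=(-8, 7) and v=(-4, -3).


u x v = u_x*v_y - u_y*v_x = (-8)*(-3) - 7*(-4)
= 24 - (-28) = 52

52


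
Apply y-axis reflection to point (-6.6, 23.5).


Reflection over y-axis: (x,y) -> (-x,y)
(-6.6, 23.5) -> (6.6, 23.5)

(6.6, 23.5)


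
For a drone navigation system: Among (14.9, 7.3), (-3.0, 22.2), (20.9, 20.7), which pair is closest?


d(P0,P1) = 23.2899, d(P0,P2) = 14.682, d(P1,P2) = 23.947
Closest: P0 and P2

Closest pair: (14.9, 7.3) and (20.9, 20.7), distance = 14.682


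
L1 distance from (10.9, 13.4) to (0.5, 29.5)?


|10.9-0.5| + |13.4-29.5| = 10.4 + 16.1 = 26.5

26.5


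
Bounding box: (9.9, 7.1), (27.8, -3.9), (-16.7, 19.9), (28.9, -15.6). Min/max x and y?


x range: [-16.7, 28.9]
y range: [-15.6, 19.9]
Bounding box: (-16.7,-15.6) to (28.9,19.9)

(-16.7,-15.6) to (28.9,19.9)


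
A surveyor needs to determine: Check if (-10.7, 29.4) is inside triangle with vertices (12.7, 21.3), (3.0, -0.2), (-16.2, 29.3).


Cross products: AB x AP = -581.67, BC x BP = -164.17, CA x CP = 46.89
All same sign? no

No, outside


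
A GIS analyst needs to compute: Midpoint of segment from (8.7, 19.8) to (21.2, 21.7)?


M = ((8.7+21.2)/2, (19.8+21.7)/2)
= (14.95, 20.75)

(14.95, 20.75)


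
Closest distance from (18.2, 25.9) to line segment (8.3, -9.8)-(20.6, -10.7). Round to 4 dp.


Project P onto AB: t = 0.5893 (clamped to [0,1])
Closest point on segment: (15.549, -10.3304)
Distance: 36.3273

36.3273


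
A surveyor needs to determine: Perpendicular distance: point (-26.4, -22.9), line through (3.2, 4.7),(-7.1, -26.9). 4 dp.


|cross product| = 651.08
|line direction| = sqrt(1104.65) = 33.2363
Distance = 651.08/sqrt(1104.65) = 19.5894

19.5894


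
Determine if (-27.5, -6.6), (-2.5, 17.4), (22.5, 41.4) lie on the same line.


Cross product: ((-2.5)-(-27.5))*(41.4-(-6.6)) - (17.4-(-6.6))*(22.5-(-27.5))
= 0

Yes, collinear


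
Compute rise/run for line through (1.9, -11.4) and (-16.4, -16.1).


slope = (y2-y1)/(x2-x1) = ((-16.1)-(-11.4))/((-16.4)-1.9) = (-4.7)/(-18.3) = 0.2568

0.2568


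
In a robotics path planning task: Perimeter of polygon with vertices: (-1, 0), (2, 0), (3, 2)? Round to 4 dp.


Sides: (-1, 0)->(2, 0): sqrt(9) = 3, (2, 0)->(3, 2): sqrt(5) = 2.236068, (3, 2)->(-1, 0): sqrt(20) = 4.472136
Sum = 9.708204
Perimeter = 9.7082

9.7082


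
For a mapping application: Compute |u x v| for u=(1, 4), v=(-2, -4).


|u x v| = |1*(-4) - 4*(-2)|
= |(-4) - (-8)| = 4

4


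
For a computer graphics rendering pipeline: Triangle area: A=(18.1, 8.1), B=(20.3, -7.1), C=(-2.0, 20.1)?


Area = |x_A(y_B-y_C) + x_B(y_C-y_A) + x_C(y_A-y_B)|/2
= |(-492.32) + 243.6 + (-30.4)|/2
= 279.12/2 = 139.56

139.56


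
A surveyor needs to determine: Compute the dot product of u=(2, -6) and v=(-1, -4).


u . v = u_x*v_x + u_y*v_y = 2*(-1) + (-6)*(-4)
= (-2) + 24 = 22

22


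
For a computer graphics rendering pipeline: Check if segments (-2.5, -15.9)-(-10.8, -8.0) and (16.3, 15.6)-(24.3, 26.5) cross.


Cross products: d1=-47.08, d2=106.59, d3=-409.97, d4=-563.64
d1*d2 < 0 and d3*d4 < 0? no

No, they don't intersect


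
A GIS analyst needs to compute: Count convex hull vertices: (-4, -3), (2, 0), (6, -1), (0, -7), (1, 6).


Convex hull vertices (CCW): (-4, -3), (0, -7), (6, -1), (1, 6)
Count = 4

4


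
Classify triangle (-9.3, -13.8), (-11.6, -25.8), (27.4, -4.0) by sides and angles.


Side lengths squared: AB^2=149.29, BC^2=1996.24, CA^2=1442.93
Sorted: [149.29, 1442.93, 1996.24]
By sides: Scalene, By angles: Obtuse

Scalene, Obtuse


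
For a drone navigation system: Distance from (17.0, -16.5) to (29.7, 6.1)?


dx=12.7, dy=22.6
d^2 = 12.7^2 + 22.6^2 = 672.05
d = sqrt(672.05) = 25.9239

25.9239


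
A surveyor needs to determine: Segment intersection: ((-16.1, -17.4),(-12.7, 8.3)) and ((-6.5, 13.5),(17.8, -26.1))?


Cross products: d1=-1131.03, d2=-371.88, d3=-141.66, d4=-900.81
d1*d2 < 0 and d3*d4 < 0? no

No, they don't intersect


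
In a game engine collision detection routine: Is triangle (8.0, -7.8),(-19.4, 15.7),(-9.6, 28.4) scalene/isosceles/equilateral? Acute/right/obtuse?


Side lengths squared: AB^2=1303.01, BC^2=257.33, CA^2=1620.2
Sorted: [257.33, 1303.01, 1620.2]
By sides: Scalene, By angles: Obtuse

Scalene, Obtuse


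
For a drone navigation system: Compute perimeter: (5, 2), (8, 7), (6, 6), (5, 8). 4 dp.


Sides: (5, 2)->(8, 7): sqrt(34) = 5.830952, (8, 7)->(6, 6): sqrt(5) = 2.236068, (6, 6)->(5, 8): sqrt(5) = 2.236068, (5, 8)->(5, 2): sqrt(36) = 6
Sum = 16.303088
Perimeter = 16.3031

16.3031


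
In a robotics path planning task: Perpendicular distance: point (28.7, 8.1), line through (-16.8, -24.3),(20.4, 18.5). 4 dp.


|cross product| = 742.12
|line direction| = sqrt(3215.68) = 56.707
Distance = 742.12/sqrt(3215.68) = 13.0869

13.0869


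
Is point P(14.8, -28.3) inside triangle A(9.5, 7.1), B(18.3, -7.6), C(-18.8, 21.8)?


Cross products: AB x AP = -233.61, BC x BP = 870.87, CA x CP = -923.91
All same sign? no

No, outside


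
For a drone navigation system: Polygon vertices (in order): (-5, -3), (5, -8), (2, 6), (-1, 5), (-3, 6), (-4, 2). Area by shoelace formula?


Shoelace sum: ((-5)*(-8) - 5*(-3)) + (5*6 - 2*(-8)) + (2*5 - (-1)*6) + ((-1)*6 - (-3)*5) + ((-3)*2 - (-4)*6) + ((-4)*(-3) - (-5)*2)
= 166
Area = |166|/2 = 83

83


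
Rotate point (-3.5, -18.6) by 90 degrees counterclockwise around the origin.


90° CCW: (x,y) -> (-y, x)
(-3.5,-18.6) -> (18.6, -3.5)

(18.6, -3.5)


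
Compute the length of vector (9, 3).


|u| = sqrt(9^2 + 3^2) = sqrt(90) = 9.4868

9.4868


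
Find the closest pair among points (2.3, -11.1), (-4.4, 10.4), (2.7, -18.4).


d(P0,P1) = 22.5198, d(P0,P2) = 7.311, d(P1,P2) = 29.6623
Closest: P0 and P2

Closest pair: (2.3, -11.1) and (2.7, -18.4), distance = 7.311


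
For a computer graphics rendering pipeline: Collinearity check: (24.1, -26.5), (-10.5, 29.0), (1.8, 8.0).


Cross product: ((-10.5)-24.1)*(8-(-26.5)) - (29-(-26.5))*(1.8-24.1)
= 43.95

No, not collinear


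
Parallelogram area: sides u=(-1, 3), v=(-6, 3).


|u x v| = |(-1)*3 - 3*(-6)|
= |(-3) - (-18)| = 15

15


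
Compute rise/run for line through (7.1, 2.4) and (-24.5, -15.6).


slope = (y2-y1)/(x2-x1) = ((-15.6)-2.4)/((-24.5)-7.1) = (-18)/(-31.6) = 0.5696

0.5696


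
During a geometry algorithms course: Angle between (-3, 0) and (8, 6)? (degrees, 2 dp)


u.v = -24, |u| = sqrt(9) = 3, |v| = sqrt(100) = 10
cos(theta) = u.v/(|u||v|) = -24/sqrt(900) = -0.8
theta = acos(-0.8) = 143.13 degrees

143.13 degrees


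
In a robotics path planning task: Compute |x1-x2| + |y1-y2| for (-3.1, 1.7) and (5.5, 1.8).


|(-3.1)-5.5| + |1.7-1.8| = 8.6 + 0.1 = 8.7

8.7


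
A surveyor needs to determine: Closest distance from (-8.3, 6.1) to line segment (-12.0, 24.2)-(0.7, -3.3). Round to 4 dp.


Project P onto AB: t = 0.5937 (clamped to [0,1])
Closest point on segment: (-4.4601, 7.8734)
Distance: 4.2296

4.2296


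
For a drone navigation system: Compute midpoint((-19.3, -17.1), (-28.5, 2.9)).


M = (((-19.3)+(-28.5))/2, ((-17.1)+2.9)/2)
= (-23.9, -7.1)

(-23.9, -7.1)


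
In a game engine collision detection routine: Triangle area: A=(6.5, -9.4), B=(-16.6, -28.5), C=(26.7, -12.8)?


Area = |x_A(y_B-y_C) + x_B(y_C-y_A) + x_C(y_A-y_B)|/2
= |(-102.05) + 56.44 + 509.97|/2
= 464.36/2 = 232.18

232.18


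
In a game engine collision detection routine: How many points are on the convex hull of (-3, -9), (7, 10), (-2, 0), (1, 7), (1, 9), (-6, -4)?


Convex hull vertices (CCW): (-6, -4), (-3, -9), (7, 10), (1, 9)
Count = 4

4


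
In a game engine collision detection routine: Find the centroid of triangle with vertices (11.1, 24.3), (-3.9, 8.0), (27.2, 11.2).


Centroid = ((x_A+x_B+x_C)/3, (y_A+y_B+y_C)/3)
= ((11.1+(-3.9)+27.2)/3, (24.3+8+11.2)/3)
= (11.4667, 14.5)

(11.4667, 14.5)


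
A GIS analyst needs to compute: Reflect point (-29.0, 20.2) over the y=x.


Reflection over y=x: (x,y) -> (y,x)
(-29, 20.2) -> (20.2, -29)

(20.2, -29)


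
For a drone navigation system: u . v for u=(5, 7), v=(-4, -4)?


u . v = u_x*v_x + u_y*v_y = 5*(-4) + 7*(-4)
= (-20) + (-28) = -48

-48


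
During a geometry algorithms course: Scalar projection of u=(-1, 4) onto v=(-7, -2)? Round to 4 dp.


u.v = -1, |v| = sqrt(53) = 7.2801
Scalar projection = u.v / |v| = -1 / sqrt(53) = -0.1374

-0.1374


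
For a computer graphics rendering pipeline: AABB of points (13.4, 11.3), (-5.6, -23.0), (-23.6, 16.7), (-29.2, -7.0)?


x range: [-29.2, 13.4]
y range: [-23, 16.7]
Bounding box: (-29.2,-23) to (13.4,16.7)

(-29.2,-23) to (13.4,16.7)


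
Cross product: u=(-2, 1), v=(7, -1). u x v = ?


u x v = u_x*v_y - u_y*v_x = (-2)*(-1) - 1*7
= 2 - 7 = -5

-5


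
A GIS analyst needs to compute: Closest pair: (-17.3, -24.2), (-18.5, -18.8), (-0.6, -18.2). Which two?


d(P0,P1) = 5.5317, d(P0,P2) = 17.7451, d(P1,P2) = 17.9101
Closest: P0 and P1

Closest pair: (-17.3, -24.2) and (-18.5, -18.8), distance = 5.5317


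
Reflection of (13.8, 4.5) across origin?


Reflection over origin: (x,y) -> (-x,-y)
(13.8, 4.5) -> (-13.8, -4.5)

(-13.8, -4.5)


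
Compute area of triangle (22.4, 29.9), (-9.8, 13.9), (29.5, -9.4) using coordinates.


Area = |x_A(y_B-y_C) + x_B(y_C-y_A) + x_C(y_A-y_B)|/2
= |521.92 + 385.14 + 472|/2
= 1379.06/2 = 689.53

689.53


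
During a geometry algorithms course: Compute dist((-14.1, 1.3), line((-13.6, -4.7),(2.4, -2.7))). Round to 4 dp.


|cross product| = 97
|line direction| = sqrt(260) = 16.1245
Distance = 97/sqrt(260) = 6.0157

6.0157


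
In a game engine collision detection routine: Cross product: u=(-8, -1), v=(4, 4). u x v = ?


u x v = u_x*v_y - u_y*v_x = (-8)*4 - (-1)*4
= (-32) - (-4) = -28

-28


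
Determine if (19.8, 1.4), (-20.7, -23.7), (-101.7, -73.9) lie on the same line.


Cross product: ((-20.7)-19.8)*((-73.9)-1.4) - ((-23.7)-1.4)*((-101.7)-19.8)
= 0

Yes, collinear


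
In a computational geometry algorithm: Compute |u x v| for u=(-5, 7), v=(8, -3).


|u x v| = |(-5)*(-3) - 7*8|
= |15 - 56| = 41

41


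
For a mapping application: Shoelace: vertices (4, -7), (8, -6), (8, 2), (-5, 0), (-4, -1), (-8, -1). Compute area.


Shoelace sum: (4*(-6) - 8*(-7)) + (8*2 - 8*(-6)) + (8*0 - (-5)*2) + ((-5)*(-1) - (-4)*0) + ((-4)*(-1) - (-8)*(-1)) + ((-8)*(-7) - 4*(-1))
= 167
Area = |167|/2 = 83.5

83.5


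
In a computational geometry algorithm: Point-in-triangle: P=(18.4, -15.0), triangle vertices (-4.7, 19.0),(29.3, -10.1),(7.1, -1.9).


Cross products: AB x AP = -483.79, BC x BP = 198.16, CA x CP = -81.59
All same sign? no

No, outside


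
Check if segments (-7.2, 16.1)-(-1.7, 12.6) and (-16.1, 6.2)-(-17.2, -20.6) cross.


Cross products: d1=227.63, d2=378.88, d3=-85.6, d4=-236.85
d1*d2 < 0 and d3*d4 < 0? no

No, they don't intersect


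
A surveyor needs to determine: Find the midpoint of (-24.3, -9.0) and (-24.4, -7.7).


M = (((-24.3)+(-24.4))/2, ((-9)+(-7.7))/2)
= (-24.35, -8.35)

(-24.35, -8.35)


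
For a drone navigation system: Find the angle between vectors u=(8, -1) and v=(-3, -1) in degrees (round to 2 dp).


u.v = -23, |u| = sqrt(65) = 8.0623, |v| = sqrt(10) = 3.1623
cos(theta) = u.v/(|u||v|) = -23/sqrt(650) = -0.902134
theta = acos(-0.902134) = 154.44 degrees

154.44 degrees


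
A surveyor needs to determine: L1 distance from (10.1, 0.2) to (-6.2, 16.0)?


|10.1-(-6.2)| + |0.2-16| = 16.3 + 15.8 = 32.1

32.1


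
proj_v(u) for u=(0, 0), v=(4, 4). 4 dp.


u.v = 0, |v| = sqrt(32) = 5.6569
Scalar projection = u.v / |v| = 0 / sqrt(32) = 0

0


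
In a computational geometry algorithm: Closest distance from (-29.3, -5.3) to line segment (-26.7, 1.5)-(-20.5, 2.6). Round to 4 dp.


Project P onto AB: t = 0 (clamped to [0,1])
Closest point on segment: (-26.7, 1.5)
Distance: 7.2801

7.2801


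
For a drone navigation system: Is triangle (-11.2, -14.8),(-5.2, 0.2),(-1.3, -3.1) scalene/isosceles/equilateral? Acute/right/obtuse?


Side lengths squared: AB^2=261, BC^2=26.1, CA^2=234.9
Sorted: [26.1, 234.9, 261]
By sides: Scalene, By angles: Right

Scalene, Right


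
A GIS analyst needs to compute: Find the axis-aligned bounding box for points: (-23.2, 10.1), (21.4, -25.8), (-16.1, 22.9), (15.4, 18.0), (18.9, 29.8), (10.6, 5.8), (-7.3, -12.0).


x range: [-23.2, 21.4]
y range: [-25.8, 29.8]
Bounding box: (-23.2,-25.8) to (21.4,29.8)

(-23.2,-25.8) to (21.4,29.8)


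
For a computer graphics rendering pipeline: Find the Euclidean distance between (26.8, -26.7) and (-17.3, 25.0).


dx=-44.1, dy=51.7
d^2 = (-44.1)^2 + 51.7^2 = 4617.7
d = sqrt(4617.7) = 67.9537

67.9537


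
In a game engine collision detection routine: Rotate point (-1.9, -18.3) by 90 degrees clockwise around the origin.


90° CW: (x,y) -> (y, -x)
(-1.9,-18.3) -> (-18.3, 1.9)

(-18.3, 1.9)


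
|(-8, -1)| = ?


|u| = sqrt((-8)^2 + (-1)^2) = sqrt(65) = 8.0623

8.0623


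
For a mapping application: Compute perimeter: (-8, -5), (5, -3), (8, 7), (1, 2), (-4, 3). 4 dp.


Sides: (-8, -5)->(5, -3): sqrt(173) = 13.152946, (5, -3)->(8, 7): sqrt(109) = 10.440307, (8, 7)->(1, 2): sqrt(74) = 8.602325, (1, 2)->(-4, 3): sqrt(26) = 5.09902, (-4, 3)->(-8, -5): sqrt(80) = 8.944272
Sum = 46.23887
Perimeter = 46.2389

46.2389


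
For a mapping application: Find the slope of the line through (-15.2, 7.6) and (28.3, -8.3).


slope = (y2-y1)/(x2-x1) = ((-8.3)-7.6)/(28.3-(-15.2)) = (-15.9)/43.5 = -0.3655

-0.3655


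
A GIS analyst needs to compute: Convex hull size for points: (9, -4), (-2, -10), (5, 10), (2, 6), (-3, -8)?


Convex hull vertices (CCW): (-3, -8), (-2, -10), (9, -4), (5, 10), (2, 6)
Count = 5

5


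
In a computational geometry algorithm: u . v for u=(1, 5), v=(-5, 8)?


u . v = u_x*v_x + u_y*v_y = 1*(-5) + 5*8
= (-5) + 40 = 35

35


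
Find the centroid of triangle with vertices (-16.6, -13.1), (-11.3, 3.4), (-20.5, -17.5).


Centroid = ((x_A+x_B+x_C)/3, (y_A+y_B+y_C)/3)
= (((-16.6)+(-11.3)+(-20.5))/3, ((-13.1)+3.4+(-17.5))/3)
= (-16.1333, -9.0667)

(-16.1333, -9.0667)


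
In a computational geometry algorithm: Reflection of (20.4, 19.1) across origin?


Reflection over origin: (x,y) -> (-x,-y)
(20.4, 19.1) -> (-20.4, -19.1)

(-20.4, -19.1)


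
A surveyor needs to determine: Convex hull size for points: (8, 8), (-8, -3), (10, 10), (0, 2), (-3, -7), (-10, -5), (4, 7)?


Convex hull vertices (CCW): (-10, -5), (-3, -7), (10, 10), (4, 7), (-8, -3)
Count = 5

5


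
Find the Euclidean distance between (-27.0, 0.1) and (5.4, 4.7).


dx=32.4, dy=4.6
d^2 = 32.4^2 + 4.6^2 = 1070.92
d = sqrt(1070.92) = 32.7249

32.7249


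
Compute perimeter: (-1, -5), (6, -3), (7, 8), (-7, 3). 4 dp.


Sides: (-1, -5)->(6, -3): sqrt(53) = 7.28011, (6, -3)->(7, 8): sqrt(122) = 11.045361, (7, 8)->(-7, 3): sqrt(221) = 14.866069, (-7, 3)->(-1, -5): sqrt(100) = 10
Sum = 43.19154
Perimeter = 43.1915

43.1915


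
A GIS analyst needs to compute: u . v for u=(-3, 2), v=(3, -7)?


u . v = u_x*v_x + u_y*v_y = (-3)*3 + 2*(-7)
= (-9) + (-14) = -23

-23


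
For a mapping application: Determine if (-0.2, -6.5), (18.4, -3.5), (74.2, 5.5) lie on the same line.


Cross product: (18.4-(-0.2))*(5.5-(-6.5)) - ((-3.5)-(-6.5))*(74.2-(-0.2))
= 0

Yes, collinear


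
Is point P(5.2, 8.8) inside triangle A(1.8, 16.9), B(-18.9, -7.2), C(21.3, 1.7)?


Cross products: AB x AP = 249.61, BC x BP = 428.71, CA x CP = 106.27
All same sign? yes

Yes, inside


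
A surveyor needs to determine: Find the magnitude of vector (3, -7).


|u| = sqrt(3^2 + (-7)^2) = sqrt(58) = 7.6158

7.6158


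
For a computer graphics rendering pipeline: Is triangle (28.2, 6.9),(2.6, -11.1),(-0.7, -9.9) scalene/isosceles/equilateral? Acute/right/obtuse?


Side lengths squared: AB^2=979.36, BC^2=12.33, CA^2=1117.45
Sorted: [12.33, 979.36, 1117.45]
By sides: Scalene, By angles: Obtuse

Scalene, Obtuse


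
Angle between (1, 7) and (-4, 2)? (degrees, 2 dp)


u.v = 10, |u| = sqrt(50) = 7.0711, |v| = sqrt(20) = 4.4721
cos(theta) = u.v/(|u||v|) = 10/sqrt(1000) = 0.316228
theta = acos(0.316228) = 71.57 degrees

71.57 degrees


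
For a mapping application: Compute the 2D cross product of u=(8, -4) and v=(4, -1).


u x v = u_x*v_y - u_y*v_x = 8*(-1) - (-4)*4
= (-8) - (-16) = 8

8


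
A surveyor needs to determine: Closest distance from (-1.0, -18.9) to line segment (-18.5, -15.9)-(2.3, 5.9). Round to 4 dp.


Project P onto AB: t = 0.3289 (clamped to [0,1])
Closest point on segment: (-11.6589, -8.73)
Distance: 14.7323

14.7323


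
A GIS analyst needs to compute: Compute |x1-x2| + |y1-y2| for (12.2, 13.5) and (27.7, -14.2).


|12.2-27.7| + |13.5-(-14.2)| = 15.5 + 27.7 = 43.2

43.2


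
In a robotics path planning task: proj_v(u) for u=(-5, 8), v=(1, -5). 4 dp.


u.v = -45, |v| = sqrt(26) = 5.099
Scalar projection = u.v / |v| = -45 / sqrt(26) = -8.8252

-8.8252


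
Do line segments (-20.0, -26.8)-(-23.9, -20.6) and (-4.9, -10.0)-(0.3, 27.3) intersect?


Cross products: d1=475.87, d2=653.58, d3=-159.14, d4=-336.85
d1*d2 < 0 and d3*d4 < 0? no

No, they don't intersect


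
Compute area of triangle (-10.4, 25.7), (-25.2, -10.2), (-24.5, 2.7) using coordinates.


Area = |x_A(y_B-y_C) + x_B(y_C-y_A) + x_C(y_A-y_B)|/2
= |134.16 + 579.6 + (-879.55)|/2
= 165.79/2 = 82.895

82.895


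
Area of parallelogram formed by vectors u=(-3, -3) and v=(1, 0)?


|u x v| = |(-3)*0 - (-3)*1|
= |0 - (-3)| = 3

3


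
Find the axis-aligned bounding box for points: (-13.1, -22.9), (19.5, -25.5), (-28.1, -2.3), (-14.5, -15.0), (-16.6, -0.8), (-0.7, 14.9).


x range: [-28.1, 19.5]
y range: [-25.5, 14.9]
Bounding box: (-28.1,-25.5) to (19.5,14.9)

(-28.1,-25.5) to (19.5,14.9)


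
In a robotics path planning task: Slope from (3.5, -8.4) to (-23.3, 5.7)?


slope = (y2-y1)/(x2-x1) = (5.7-(-8.4))/((-23.3)-3.5) = 14.1/(-26.8) = -0.5261

-0.5261


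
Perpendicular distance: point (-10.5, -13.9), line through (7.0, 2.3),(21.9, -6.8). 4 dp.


|cross product| = 400.63
|line direction| = sqrt(304.82) = 17.4591
Distance = 400.63/sqrt(304.82) = 22.9468

22.9468


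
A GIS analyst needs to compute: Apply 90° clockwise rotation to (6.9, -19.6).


90° CW: (x,y) -> (y, -x)
(6.9,-19.6) -> (-19.6, -6.9)

(-19.6, -6.9)


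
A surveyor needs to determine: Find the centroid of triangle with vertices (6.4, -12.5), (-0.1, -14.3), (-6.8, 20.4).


Centroid = ((x_A+x_B+x_C)/3, (y_A+y_B+y_C)/3)
= ((6.4+(-0.1)+(-6.8))/3, ((-12.5)+(-14.3)+20.4)/3)
= (-0.1667, -2.1333)

(-0.1667, -2.1333)


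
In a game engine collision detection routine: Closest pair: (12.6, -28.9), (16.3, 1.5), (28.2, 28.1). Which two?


d(P0,P1) = 30.6243, d(P0,P2) = 59.0962, d(P1,P2) = 29.1405
Closest: P1 and P2

Closest pair: (16.3, 1.5) and (28.2, 28.1), distance = 29.1405


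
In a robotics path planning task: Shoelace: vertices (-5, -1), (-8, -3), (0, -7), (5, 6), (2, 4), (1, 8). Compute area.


Shoelace sum: ((-5)*(-3) - (-8)*(-1)) + ((-8)*(-7) - 0*(-3)) + (0*6 - 5*(-7)) + (5*4 - 2*6) + (2*8 - 1*4) + (1*(-1) - (-5)*8)
= 157
Area = |157|/2 = 78.5

78.5


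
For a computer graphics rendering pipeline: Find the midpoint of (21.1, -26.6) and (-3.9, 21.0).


M = ((21.1+(-3.9))/2, ((-26.6)+21)/2)
= (8.6, -2.8)

(8.6, -2.8)


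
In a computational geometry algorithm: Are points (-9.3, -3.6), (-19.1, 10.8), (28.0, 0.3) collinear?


Cross product: ((-19.1)-(-9.3))*(0.3-(-3.6)) - (10.8-(-3.6))*(28-(-9.3))
= -575.34

No, not collinear


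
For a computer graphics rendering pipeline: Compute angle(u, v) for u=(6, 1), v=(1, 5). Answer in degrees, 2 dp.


u.v = 11, |u| = sqrt(37) = 6.0828, |v| = sqrt(26) = 5.099
cos(theta) = u.v/(|u||v|) = 11/sqrt(962) = 0.354654
theta = acos(0.354654) = 69.23 degrees

69.23 degrees


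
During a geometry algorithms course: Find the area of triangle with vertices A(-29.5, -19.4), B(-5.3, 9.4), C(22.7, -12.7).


Area = |x_A(y_B-y_C) + x_B(y_C-y_A) + x_C(y_A-y_B)|/2
= |(-651.95) + (-35.51) + (-653.76)|/2
= 1341.22/2 = 670.61

670.61


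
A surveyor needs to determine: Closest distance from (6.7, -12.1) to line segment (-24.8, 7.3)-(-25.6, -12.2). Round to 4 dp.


Project P onto AB: t = 0.927 (clamped to [0,1])
Closest point on segment: (-25.5416, -10.7773)
Distance: 32.2688

32.2688


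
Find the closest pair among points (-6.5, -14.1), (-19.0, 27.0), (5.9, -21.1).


d(P0,P1) = 42.9588, d(P0,P2) = 14.2394, d(P1,P2) = 54.1629
Closest: P0 and P2

Closest pair: (-6.5, -14.1) and (5.9, -21.1), distance = 14.2394


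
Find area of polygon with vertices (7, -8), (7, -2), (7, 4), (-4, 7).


Shoelace sum: (7*(-2) - 7*(-8)) + (7*4 - 7*(-2)) + (7*7 - (-4)*4) + ((-4)*(-8) - 7*7)
= 132
Area = |132|/2 = 66

66


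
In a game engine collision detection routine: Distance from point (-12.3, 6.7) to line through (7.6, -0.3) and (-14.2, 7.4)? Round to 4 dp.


|cross product| = 0.63
|line direction| = sqrt(534.53) = 23.1199
Distance = 0.63/sqrt(534.53) = 0.0272

0.0272


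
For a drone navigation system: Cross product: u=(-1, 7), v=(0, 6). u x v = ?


u x v = u_x*v_y - u_y*v_x = (-1)*6 - 7*0
= (-6) - 0 = -6

-6
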